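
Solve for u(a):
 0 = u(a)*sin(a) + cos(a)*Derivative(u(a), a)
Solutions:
 u(a) = C1*cos(a)


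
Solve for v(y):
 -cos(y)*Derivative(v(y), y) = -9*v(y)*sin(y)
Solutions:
 v(y) = C1/cos(y)^9


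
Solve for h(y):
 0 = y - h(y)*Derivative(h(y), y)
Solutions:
 h(y) = -sqrt(C1 + y^2)
 h(y) = sqrt(C1 + y^2)


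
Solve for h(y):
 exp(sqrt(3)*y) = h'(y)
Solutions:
 h(y) = C1 + sqrt(3)*exp(sqrt(3)*y)/3


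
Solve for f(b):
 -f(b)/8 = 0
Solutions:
 f(b) = 0


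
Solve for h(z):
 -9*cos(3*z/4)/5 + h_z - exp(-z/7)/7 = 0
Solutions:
 h(z) = C1 + 12*sin(3*z/4)/5 - 1/exp(z)^(1/7)


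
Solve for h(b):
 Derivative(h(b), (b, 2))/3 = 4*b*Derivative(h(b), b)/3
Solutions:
 h(b) = C1 + C2*erfi(sqrt(2)*b)


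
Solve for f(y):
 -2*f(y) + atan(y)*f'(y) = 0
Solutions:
 f(y) = C1*exp(2*Integral(1/atan(y), y))


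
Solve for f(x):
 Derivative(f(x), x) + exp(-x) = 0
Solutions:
 f(x) = C1 + exp(-x)


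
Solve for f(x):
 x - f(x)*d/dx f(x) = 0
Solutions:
 f(x) = -sqrt(C1 + x^2)
 f(x) = sqrt(C1 + x^2)


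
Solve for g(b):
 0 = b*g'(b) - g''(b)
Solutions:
 g(b) = C1 + C2*erfi(sqrt(2)*b/2)


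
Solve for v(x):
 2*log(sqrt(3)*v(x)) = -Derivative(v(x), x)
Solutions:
 Integral(1/(2*log(_y) + log(3)), (_y, v(x))) = C1 - x


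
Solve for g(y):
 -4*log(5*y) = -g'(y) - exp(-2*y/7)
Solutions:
 g(y) = C1 + 4*y*log(y) + 4*y*(-1 + log(5)) + 7*exp(-2*y/7)/2


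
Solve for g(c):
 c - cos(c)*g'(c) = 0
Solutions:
 g(c) = C1 + Integral(c/cos(c), c)


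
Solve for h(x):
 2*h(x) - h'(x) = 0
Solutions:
 h(x) = C1*exp(2*x)


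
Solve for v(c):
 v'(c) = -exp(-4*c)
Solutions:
 v(c) = C1 + exp(-4*c)/4


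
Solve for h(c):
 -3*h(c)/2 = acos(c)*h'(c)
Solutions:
 h(c) = C1*exp(-3*Integral(1/acos(c), c)/2)


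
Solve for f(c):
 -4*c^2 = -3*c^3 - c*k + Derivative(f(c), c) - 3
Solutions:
 f(c) = C1 + 3*c^4/4 - 4*c^3/3 + c^2*k/2 + 3*c


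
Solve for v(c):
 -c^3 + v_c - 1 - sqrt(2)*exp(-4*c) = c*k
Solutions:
 v(c) = C1 + c^4/4 + c^2*k/2 + c - sqrt(2)*exp(-4*c)/4


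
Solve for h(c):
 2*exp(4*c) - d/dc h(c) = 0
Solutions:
 h(c) = C1 + exp(4*c)/2


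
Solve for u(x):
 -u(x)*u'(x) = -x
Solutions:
 u(x) = -sqrt(C1 + x^2)
 u(x) = sqrt(C1 + x^2)


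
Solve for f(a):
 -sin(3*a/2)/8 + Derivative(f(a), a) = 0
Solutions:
 f(a) = C1 - cos(3*a/2)/12


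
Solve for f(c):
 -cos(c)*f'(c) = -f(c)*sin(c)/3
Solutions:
 f(c) = C1/cos(c)^(1/3)


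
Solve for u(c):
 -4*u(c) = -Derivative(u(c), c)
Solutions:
 u(c) = C1*exp(4*c)


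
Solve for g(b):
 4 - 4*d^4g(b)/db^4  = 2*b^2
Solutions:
 g(b) = C1 + C2*b + C3*b^2 + C4*b^3 - b^6/720 + b^4/24


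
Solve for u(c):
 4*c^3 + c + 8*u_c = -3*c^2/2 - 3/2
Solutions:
 u(c) = C1 - c^4/8 - c^3/16 - c^2/16 - 3*c/16


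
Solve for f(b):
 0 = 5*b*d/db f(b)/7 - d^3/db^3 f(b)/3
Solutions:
 f(b) = C1 + Integral(C2*airyai(15^(1/3)*7^(2/3)*b/7) + C3*airybi(15^(1/3)*7^(2/3)*b/7), b)


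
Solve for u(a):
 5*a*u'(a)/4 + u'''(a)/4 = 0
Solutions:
 u(a) = C1 + Integral(C2*airyai(-5^(1/3)*a) + C3*airybi(-5^(1/3)*a), a)


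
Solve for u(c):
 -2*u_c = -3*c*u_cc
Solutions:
 u(c) = C1 + C2*c^(5/3)


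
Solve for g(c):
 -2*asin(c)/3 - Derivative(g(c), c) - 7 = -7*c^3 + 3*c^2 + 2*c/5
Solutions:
 g(c) = C1 + 7*c^4/4 - c^3 - c^2/5 - 2*c*asin(c)/3 - 7*c - 2*sqrt(1 - c^2)/3


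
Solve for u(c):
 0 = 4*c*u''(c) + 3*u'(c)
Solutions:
 u(c) = C1 + C2*c^(1/4)


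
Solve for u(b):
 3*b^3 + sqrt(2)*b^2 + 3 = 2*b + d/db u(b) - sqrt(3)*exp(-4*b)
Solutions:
 u(b) = C1 + 3*b^4/4 + sqrt(2)*b^3/3 - b^2 + 3*b - sqrt(3)*exp(-4*b)/4


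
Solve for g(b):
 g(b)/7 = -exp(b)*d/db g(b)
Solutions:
 g(b) = C1*exp(exp(-b)/7)


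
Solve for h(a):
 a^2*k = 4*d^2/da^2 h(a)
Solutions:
 h(a) = C1 + C2*a + a^4*k/48


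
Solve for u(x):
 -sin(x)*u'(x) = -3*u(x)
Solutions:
 u(x) = C1*(cos(x) - 1)^(3/2)/(cos(x) + 1)^(3/2)


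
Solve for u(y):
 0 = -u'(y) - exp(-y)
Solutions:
 u(y) = C1 + exp(-y)


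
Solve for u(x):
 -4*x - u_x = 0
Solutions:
 u(x) = C1 - 2*x^2


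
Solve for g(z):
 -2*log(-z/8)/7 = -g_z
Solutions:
 g(z) = C1 + 2*z*log(-z)/7 + 2*z*(-3*log(2) - 1)/7


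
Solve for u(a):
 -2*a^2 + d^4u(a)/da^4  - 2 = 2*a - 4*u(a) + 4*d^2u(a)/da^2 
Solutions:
 u(a) = a^2/2 + a/2 + (C1 + C2*a)*exp(-sqrt(2)*a) + (C3 + C4*a)*exp(sqrt(2)*a) + 3/2


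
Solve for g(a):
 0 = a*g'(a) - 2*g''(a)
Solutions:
 g(a) = C1 + C2*erfi(a/2)


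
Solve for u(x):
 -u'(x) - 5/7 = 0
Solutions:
 u(x) = C1 - 5*x/7


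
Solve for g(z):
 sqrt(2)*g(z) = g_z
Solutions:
 g(z) = C1*exp(sqrt(2)*z)


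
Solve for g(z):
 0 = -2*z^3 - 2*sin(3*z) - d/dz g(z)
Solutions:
 g(z) = C1 - z^4/2 + 2*cos(3*z)/3


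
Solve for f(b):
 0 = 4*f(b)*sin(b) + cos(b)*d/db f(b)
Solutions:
 f(b) = C1*cos(b)^4


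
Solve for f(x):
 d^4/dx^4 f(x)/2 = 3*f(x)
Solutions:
 f(x) = C1*exp(-6^(1/4)*x) + C2*exp(6^(1/4)*x) + C3*sin(6^(1/4)*x) + C4*cos(6^(1/4)*x)


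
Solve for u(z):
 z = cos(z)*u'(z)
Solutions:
 u(z) = C1 + Integral(z/cos(z), z)


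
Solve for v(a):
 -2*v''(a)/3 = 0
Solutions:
 v(a) = C1 + C2*a


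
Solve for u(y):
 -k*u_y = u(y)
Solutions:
 u(y) = C1*exp(-y/k)


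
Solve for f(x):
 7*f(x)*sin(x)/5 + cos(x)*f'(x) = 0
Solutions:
 f(x) = C1*cos(x)^(7/5)


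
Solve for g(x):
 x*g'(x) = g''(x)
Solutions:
 g(x) = C1 + C2*erfi(sqrt(2)*x/2)


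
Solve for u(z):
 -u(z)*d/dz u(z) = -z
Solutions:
 u(z) = -sqrt(C1 + z^2)
 u(z) = sqrt(C1 + z^2)


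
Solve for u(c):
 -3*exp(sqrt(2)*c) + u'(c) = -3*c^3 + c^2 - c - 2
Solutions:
 u(c) = C1 - 3*c^4/4 + c^3/3 - c^2/2 - 2*c + 3*sqrt(2)*exp(sqrt(2)*c)/2


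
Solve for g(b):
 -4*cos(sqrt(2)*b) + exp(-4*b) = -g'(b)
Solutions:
 g(b) = C1 + 2*sqrt(2)*sin(sqrt(2)*b) + exp(-4*b)/4


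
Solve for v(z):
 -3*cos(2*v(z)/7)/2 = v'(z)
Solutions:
 3*z/2 - 7*log(sin(2*v(z)/7) - 1)/4 + 7*log(sin(2*v(z)/7) + 1)/4 = C1


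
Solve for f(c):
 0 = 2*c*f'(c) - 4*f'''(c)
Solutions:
 f(c) = C1 + Integral(C2*airyai(2^(2/3)*c/2) + C3*airybi(2^(2/3)*c/2), c)


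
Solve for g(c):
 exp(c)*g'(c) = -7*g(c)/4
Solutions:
 g(c) = C1*exp(7*exp(-c)/4)


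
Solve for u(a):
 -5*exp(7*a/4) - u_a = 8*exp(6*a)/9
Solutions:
 u(a) = C1 - 20*exp(7*a/4)/7 - 4*exp(6*a)/27


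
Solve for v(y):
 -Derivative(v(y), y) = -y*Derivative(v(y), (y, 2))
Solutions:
 v(y) = C1 + C2*y^2


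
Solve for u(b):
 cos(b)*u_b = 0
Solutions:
 u(b) = C1


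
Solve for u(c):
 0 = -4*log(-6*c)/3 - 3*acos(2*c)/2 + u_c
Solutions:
 u(c) = C1 + 4*c*log(-c)/3 + 3*c*acos(2*c)/2 - 4*c/3 + 4*c*log(6)/3 - 3*sqrt(1 - 4*c^2)/4


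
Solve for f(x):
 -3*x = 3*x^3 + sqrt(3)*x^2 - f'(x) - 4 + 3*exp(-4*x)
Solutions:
 f(x) = C1 + 3*x^4/4 + sqrt(3)*x^3/3 + 3*x^2/2 - 4*x - 3*exp(-4*x)/4


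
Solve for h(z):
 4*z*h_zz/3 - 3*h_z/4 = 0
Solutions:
 h(z) = C1 + C2*z^(25/16)


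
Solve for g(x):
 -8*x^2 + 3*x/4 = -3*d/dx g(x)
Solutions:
 g(x) = C1 + 8*x^3/9 - x^2/8


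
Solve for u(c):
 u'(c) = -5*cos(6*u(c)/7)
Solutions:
 5*c - 7*log(sin(6*u(c)/7) - 1)/12 + 7*log(sin(6*u(c)/7) + 1)/12 = C1


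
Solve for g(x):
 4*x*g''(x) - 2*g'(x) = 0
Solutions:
 g(x) = C1 + C2*x^(3/2)


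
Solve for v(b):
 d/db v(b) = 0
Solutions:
 v(b) = C1


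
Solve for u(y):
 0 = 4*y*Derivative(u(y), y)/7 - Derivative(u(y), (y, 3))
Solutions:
 u(y) = C1 + Integral(C2*airyai(14^(2/3)*y/7) + C3*airybi(14^(2/3)*y/7), y)


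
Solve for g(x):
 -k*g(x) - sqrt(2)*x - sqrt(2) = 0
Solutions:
 g(x) = sqrt(2)*(-x - 1)/k


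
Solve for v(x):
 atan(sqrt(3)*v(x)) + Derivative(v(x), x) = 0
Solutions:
 Integral(1/atan(sqrt(3)*_y), (_y, v(x))) = C1 - x


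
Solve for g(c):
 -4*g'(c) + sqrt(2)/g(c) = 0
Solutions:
 g(c) = -sqrt(C1 + 2*sqrt(2)*c)/2
 g(c) = sqrt(C1 + 2*sqrt(2)*c)/2


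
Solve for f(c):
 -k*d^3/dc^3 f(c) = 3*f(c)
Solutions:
 f(c) = C1*exp(3^(1/3)*c*(-1/k)^(1/3)) + C2*exp(c*(-1/k)^(1/3)*(-3^(1/3) + 3^(5/6)*I)/2) + C3*exp(-c*(-1/k)^(1/3)*(3^(1/3) + 3^(5/6)*I)/2)


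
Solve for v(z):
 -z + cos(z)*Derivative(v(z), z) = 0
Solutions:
 v(z) = C1 + Integral(z/cos(z), z)


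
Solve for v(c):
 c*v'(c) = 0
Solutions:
 v(c) = C1


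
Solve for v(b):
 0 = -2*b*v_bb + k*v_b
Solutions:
 v(b) = C1 + b^(re(k)/2 + 1)*(C2*sin(log(b)*Abs(im(k))/2) + C3*cos(log(b)*im(k)/2))


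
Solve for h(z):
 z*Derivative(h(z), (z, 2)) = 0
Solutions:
 h(z) = C1 + C2*z


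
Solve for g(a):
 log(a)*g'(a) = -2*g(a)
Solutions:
 g(a) = C1*exp(-2*li(a))


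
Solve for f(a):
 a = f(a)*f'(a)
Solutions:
 f(a) = -sqrt(C1 + a^2)
 f(a) = sqrt(C1 + a^2)


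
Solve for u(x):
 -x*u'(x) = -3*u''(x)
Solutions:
 u(x) = C1 + C2*erfi(sqrt(6)*x/6)


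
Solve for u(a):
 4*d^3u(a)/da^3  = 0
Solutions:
 u(a) = C1 + C2*a + C3*a^2


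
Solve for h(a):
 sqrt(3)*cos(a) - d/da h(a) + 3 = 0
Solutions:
 h(a) = C1 + 3*a + sqrt(3)*sin(a)


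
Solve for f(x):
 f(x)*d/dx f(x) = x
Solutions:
 f(x) = -sqrt(C1 + x^2)
 f(x) = sqrt(C1 + x^2)


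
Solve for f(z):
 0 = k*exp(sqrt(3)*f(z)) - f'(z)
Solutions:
 f(z) = sqrt(3)*(2*log(-1/(C1 + k*z)) - log(3))/6


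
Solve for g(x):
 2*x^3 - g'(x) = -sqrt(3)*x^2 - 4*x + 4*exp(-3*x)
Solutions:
 g(x) = C1 + x^4/2 + sqrt(3)*x^3/3 + 2*x^2 + 4*exp(-3*x)/3


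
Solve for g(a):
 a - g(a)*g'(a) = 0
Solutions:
 g(a) = -sqrt(C1 + a^2)
 g(a) = sqrt(C1 + a^2)


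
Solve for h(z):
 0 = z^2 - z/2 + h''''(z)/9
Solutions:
 h(z) = C1 + C2*z + C3*z^2 + C4*z^3 - z^6/40 + 3*z^5/80


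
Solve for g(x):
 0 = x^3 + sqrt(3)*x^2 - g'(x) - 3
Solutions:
 g(x) = C1 + x^4/4 + sqrt(3)*x^3/3 - 3*x


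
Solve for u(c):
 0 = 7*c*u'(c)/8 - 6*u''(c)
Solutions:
 u(c) = C1 + C2*erfi(sqrt(42)*c/24)


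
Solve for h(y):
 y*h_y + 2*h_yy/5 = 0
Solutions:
 h(y) = C1 + C2*erf(sqrt(5)*y/2)


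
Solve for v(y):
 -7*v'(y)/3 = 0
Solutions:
 v(y) = C1


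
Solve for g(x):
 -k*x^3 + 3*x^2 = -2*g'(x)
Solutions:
 g(x) = C1 + k*x^4/8 - x^3/2


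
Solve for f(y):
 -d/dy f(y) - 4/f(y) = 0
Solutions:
 f(y) = -sqrt(C1 - 8*y)
 f(y) = sqrt(C1 - 8*y)


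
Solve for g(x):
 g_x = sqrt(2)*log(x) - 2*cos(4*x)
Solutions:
 g(x) = C1 + sqrt(2)*x*(log(x) - 1) - sin(4*x)/2


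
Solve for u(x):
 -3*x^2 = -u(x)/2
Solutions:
 u(x) = 6*x^2


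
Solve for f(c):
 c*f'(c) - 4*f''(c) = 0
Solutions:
 f(c) = C1 + C2*erfi(sqrt(2)*c/4)


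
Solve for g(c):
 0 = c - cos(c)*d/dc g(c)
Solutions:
 g(c) = C1 + Integral(c/cos(c), c)


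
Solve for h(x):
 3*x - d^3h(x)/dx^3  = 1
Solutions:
 h(x) = C1 + C2*x + C3*x^2 + x^4/8 - x^3/6


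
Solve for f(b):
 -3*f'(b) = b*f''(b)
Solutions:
 f(b) = C1 + C2/b^2


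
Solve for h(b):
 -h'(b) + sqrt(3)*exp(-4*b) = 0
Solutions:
 h(b) = C1 - sqrt(3)*exp(-4*b)/4


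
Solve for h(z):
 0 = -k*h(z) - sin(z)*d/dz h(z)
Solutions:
 h(z) = C1*exp(k*(-log(cos(z) - 1) + log(cos(z) + 1))/2)


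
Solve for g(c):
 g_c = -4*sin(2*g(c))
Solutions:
 g(c) = pi - acos((-C1 - exp(16*c))/(C1 - exp(16*c)))/2
 g(c) = acos((-C1 - exp(16*c))/(C1 - exp(16*c)))/2


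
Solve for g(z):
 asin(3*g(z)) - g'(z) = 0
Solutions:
 Integral(1/asin(3*_y), (_y, g(z))) = C1 + z


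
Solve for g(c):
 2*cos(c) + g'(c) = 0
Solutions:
 g(c) = C1 - 2*sin(c)


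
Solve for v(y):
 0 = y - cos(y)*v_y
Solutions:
 v(y) = C1 + Integral(y/cos(y), y)


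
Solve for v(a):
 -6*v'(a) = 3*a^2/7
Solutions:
 v(a) = C1 - a^3/42


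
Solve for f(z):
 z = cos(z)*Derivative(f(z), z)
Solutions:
 f(z) = C1 + Integral(z/cos(z), z)


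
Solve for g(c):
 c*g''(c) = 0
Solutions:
 g(c) = C1 + C2*c


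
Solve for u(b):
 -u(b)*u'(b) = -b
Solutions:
 u(b) = -sqrt(C1 + b^2)
 u(b) = sqrt(C1 + b^2)


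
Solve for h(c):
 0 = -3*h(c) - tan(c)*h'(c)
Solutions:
 h(c) = C1/sin(c)^3


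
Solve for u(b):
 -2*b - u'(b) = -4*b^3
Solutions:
 u(b) = C1 + b^4 - b^2


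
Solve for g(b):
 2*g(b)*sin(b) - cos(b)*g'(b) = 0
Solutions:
 g(b) = C1/cos(b)^2


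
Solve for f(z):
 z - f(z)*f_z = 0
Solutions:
 f(z) = -sqrt(C1 + z^2)
 f(z) = sqrt(C1 + z^2)


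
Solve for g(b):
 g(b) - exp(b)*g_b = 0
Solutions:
 g(b) = C1*exp(-exp(-b))


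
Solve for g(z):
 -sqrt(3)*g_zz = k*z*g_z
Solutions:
 g(z) = Piecewise((-sqrt(2)*3^(1/4)*sqrt(pi)*C1*erf(sqrt(2)*3^(3/4)*sqrt(k)*z/6)/(2*sqrt(k)) - C2, (k > 0) | (k < 0)), (-C1*z - C2, True))


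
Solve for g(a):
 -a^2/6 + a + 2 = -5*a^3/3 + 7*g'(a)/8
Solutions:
 g(a) = C1 + 10*a^4/21 - 4*a^3/63 + 4*a^2/7 + 16*a/7


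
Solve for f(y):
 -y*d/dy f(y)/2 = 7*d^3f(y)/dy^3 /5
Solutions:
 f(y) = C1 + Integral(C2*airyai(-14^(2/3)*5^(1/3)*y/14) + C3*airybi(-14^(2/3)*5^(1/3)*y/14), y)


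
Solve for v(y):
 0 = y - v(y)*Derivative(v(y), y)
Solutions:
 v(y) = -sqrt(C1 + y^2)
 v(y) = sqrt(C1 + y^2)


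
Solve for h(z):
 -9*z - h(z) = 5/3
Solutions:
 h(z) = -9*z - 5/3


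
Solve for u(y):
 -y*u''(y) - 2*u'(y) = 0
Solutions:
 u(y) = C1 + C2/y


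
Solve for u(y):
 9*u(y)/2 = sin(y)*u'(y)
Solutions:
 u(y) = C1*(cos(y) - 1)^(1/4)*(cos(y)^2 - 2*cos(y) + 1)/((cos(y) + 1)^(1/4)*(cos(y)^2 + 2*cos(y) + 1))


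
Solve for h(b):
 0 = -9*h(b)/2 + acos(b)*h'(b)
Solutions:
 h(b) = C1*exp(9*Integral(1/acos(b), b)/2)


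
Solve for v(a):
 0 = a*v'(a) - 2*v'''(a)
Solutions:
 v(a) = C1 + Integral(C2*airyai(2^(2/3)*a/2) + C3*airybi(2^(2/3)*a/2), a)


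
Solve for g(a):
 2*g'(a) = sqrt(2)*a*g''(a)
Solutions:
 g(a) = C1 + C2*a^(1 + sqrt(2))


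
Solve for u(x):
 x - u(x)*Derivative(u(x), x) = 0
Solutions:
 u(x) = -sqrt(C1 + x^2)
 u(x) = sqrt(C1 + x^2)


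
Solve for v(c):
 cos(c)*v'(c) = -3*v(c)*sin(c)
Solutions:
 v(c) = C1*cos(c)^3


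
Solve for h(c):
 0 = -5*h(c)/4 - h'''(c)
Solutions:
 h(c) = C3*exp(-10^(1/3)*c/2) + (C1*sin(10^(1/3)*sqrt(3)*c/4) + C2*cos(10^(1/3)*sqrt(3)*c/4))*exp(10^(1/3)*c/4)


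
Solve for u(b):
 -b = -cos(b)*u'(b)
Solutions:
 u(b) = C1 + Integral(b/cos(b), b)


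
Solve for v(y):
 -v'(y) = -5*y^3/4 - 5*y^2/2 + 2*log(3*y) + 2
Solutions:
 v(y) = C1 + 5*y^4/16 + 5*y^3/6 - 2*y*log(y) - 2*y*log(3)


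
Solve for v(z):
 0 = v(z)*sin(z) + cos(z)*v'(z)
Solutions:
 v(z) = C1*cos(z)


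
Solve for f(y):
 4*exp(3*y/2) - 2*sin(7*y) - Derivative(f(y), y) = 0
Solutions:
 f(y) = C1 + 8*exp(3*y/2)/3 + 2*cos(7*y)/7


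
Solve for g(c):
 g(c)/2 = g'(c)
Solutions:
 g(c) = C1*exp(c/2)


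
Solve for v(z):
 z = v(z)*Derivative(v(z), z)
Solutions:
 v(z) = -sqrt(C1 + z^2)
 v(z) = sqrt(C1 + z^2)


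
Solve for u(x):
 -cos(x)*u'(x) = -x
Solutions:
 u(x) = C1 + Integral(x/cos(x), x)


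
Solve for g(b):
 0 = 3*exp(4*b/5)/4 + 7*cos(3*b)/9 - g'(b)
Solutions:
 g(b) = C1 + 15*exp(4*b/5)/16 + 7*sin(3*b)/27


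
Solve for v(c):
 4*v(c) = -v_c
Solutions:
 v(c) = C1*exp(-4*c)


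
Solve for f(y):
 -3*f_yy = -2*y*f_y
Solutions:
 f(y) = C1 + C2*erfi(sqrt(3)*y/3)


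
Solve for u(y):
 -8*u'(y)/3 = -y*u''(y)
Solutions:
 u(y) = C1 + C2*y^(11/3)


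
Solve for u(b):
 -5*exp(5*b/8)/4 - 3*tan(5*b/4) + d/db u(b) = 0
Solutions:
 u(b) = C1 + 2*exp(5*b/8) - 12*log(cos(5*b/4))/5


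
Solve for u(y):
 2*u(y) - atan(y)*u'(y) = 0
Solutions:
 u(y) = C1*exp(2*Integral(1/atan(y), y))


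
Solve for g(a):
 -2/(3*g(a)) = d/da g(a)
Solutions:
 g(a) = -sqrt(C1 - 12*a)/3
 g(a) = sqrt(C1 - 12*a)/3


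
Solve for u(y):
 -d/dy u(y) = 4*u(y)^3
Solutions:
 u(y) = -sqrt(2)*sqrt(-1/(C1 - 4*y))/2
 u(y) = sqrt(2)*sqrt(-1/(C1 - 4*y))/2


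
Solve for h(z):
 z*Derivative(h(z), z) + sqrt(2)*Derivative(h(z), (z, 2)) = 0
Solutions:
 h(z) = C1 + C2*erf(2^(1/4)*z/2)


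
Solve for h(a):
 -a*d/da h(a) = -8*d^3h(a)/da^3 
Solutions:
 h(a) = C1 + Integral(C2*airyai(a/2) + C3*airybi(a/2), a)


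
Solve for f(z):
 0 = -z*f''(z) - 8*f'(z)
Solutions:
 f(z) = C1 + C2/z^7


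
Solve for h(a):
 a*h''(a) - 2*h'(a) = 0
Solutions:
 h(a) = C1 + C2*a^3


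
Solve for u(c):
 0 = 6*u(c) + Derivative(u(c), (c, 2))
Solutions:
 u(c) = C1*sin(sqrt(6)*c) + C2*cos(sqrt(6)*c)


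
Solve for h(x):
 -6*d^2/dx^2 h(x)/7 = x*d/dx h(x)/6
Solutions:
 h(x) = C1 + C2*erf(sqrt(14)*x/12)


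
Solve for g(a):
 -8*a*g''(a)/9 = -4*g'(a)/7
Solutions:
 g(a) = C1 + C2*a^(23/14)


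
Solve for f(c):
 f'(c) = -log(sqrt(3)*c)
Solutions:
 f(c) = C1 - c*log(c) - c*log(3)/2 + c


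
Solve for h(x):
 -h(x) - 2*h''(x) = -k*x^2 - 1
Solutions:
 h(x) = C1*sin(sqrt(2)*x/2) + C2*cos(sqrt(2)*x/2) + k*x^2 - 4*k + 1


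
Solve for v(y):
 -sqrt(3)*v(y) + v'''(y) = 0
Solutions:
 v(y) = C3*exp(3^(1/6)*y) + (C1*sin(3^(2/3)*y/2) + C2*cos(3^(2/3)*y/2))*exp(-3^(1/6)*y/2)


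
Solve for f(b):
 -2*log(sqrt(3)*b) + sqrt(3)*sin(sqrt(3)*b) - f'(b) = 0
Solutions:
 f(b) = C1 - 2*b*log(b) - b*log(3) + 2*b - cos(sqrt(3)*b)


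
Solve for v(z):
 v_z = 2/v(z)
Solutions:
 v(z) = -sqrt(C1 + 4*z)
 v(z) = sqrt(C1 + 4*z)


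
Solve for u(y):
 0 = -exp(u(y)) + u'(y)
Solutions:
 u(y) = log(-1/(C1 + y))


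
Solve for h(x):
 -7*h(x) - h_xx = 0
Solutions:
 h(x) = C1*sin(sqrt(7)*x) + C2*cos(sqrt(7)*x)


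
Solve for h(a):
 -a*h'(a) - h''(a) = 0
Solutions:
 h(a) = C1 + C2*erf(sqrt(2)*a/2)


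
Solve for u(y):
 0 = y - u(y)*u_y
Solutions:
 u(y) = -sqrt(C1 + y^2)
 u(y) = sqrt(C1 + y^2)


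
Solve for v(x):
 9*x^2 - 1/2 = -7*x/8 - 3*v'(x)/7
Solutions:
 v(x) = C1 - 7*x^3 - 49*x^2/48 + 7*x/6


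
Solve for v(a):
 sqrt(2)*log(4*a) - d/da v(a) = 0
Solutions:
 v(a) = C1 + sqrt(2)*a*log(a) - sqrt(2)*a + 2*sqrt(2)*a*log(2)


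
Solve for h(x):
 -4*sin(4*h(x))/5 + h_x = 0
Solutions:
 -4*x/5 + log(cos(4*h(x)) - 1)/8 - log(cos(4*h(x)) + 1)/8 = C1


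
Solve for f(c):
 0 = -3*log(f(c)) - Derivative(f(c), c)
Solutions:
 li(f(c)) = C1 - 3*c


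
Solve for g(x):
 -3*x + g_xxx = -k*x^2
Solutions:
 g(x) = C1 + C2*x + C3*x^2 - k*x^5/60 + x^4/8


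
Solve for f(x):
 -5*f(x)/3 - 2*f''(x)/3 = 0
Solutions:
 f(x) = C1*sin(sqrt(10)*x/2) + C2*cos(sqrt(10)*x/2)


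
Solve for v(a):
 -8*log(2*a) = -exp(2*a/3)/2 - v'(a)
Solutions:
 v(a) = C1 + 8*a*log(a) + 8*a*(-1 + log(2)) - 3*exp(2*a/3)/4


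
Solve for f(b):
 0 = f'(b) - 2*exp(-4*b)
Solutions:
 f(b) = C1 - exp(-4*b)/2


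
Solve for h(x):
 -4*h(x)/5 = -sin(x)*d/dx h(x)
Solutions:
 h(x) = C1*(cos(x) - 1)^(2/5)/(cos(x) + 1)^(2/5)


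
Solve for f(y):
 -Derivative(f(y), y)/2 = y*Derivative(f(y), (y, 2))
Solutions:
 f(y) = C1 + C2*sqrt(y)


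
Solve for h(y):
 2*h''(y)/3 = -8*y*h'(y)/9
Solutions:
 h(y) = C1 + C2*erf(sqrt(6)*y/3)


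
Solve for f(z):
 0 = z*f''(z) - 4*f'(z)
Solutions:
 f(z) = C1 + C2*z^5


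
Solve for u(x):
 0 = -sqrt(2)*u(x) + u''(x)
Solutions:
 u(x) = C1*exp(-2^(1/4)*x) + C2*exp(2^(1/4)*x)


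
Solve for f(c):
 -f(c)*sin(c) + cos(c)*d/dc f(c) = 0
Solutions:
 f(c) = C1/cos(c)


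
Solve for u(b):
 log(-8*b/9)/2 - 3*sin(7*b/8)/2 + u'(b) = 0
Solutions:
 u(b) = C1 - b*log(-b)/2 - 3*b*log(2)/2 + b/2 + b*log(3) - 12*cos(7*b/8)/7


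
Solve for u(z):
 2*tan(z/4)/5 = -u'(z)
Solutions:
 u(z) = C1 + 8*log(cos(z/4))/5


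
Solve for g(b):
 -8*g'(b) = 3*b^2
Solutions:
 g(b) = C1 - b^3/8


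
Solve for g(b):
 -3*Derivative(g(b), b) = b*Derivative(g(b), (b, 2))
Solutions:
 g(b) = C1 + C2/b^2


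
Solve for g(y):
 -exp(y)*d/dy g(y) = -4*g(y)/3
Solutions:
 g(y) = C1*exp(-4*exp(-y)/3)


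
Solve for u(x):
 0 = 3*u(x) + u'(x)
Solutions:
 u(x) = C1*exp(-3*x)


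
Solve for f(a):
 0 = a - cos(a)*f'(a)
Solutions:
 f(a) = C1 + Integral(a/cos(a), a)


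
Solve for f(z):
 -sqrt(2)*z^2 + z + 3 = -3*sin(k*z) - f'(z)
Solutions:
 f(z) = C1 + sqrt(2)*z^3/3 - z^2/2 - 3*z + 3*cos(k*z)/k


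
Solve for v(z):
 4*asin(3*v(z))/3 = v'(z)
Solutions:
 Integral(1/asin(3*_y), (_y, v(z))) = C1 + 4*z/3


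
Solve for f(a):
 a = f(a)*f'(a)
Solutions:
 f(a) = -sqrt(C1 + a^2)
 f(a) = sqrt(C1 + a^2)


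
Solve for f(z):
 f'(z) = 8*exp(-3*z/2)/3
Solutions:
 f(z) = C1 - 16*exp(-3*z/2)/9


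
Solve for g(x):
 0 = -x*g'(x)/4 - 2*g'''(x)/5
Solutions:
 g(x) = C1 + Integral(C2*airyai(-5^(1/3)*x/2) + C3*airybi(-5^(1/3)*x/2), x)


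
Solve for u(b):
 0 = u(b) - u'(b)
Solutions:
 u(b) = C1*exp(b)


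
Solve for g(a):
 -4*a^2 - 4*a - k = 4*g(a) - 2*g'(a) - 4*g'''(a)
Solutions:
 g(a) = C1*exp(6^(1/3)*a*(-(18 + sqrt(330))^(1/3) + 6^(1/3)/(18 + sqrt(330))^(1/3))/12)*sin(2^(1/3)*3^(1/6)*a*(3*2^(1/3)/(18 + sqrt(330))^(1/3) + 3^(2/3)*(18 + sqrt(330))^(1/3))/12) + C2*exp(6^(1/3)*a*(-(18 + sqrt(330))^(1/3) + 6^(1/3)/(18 + sqrt(330))^(1/3))/12)*cos(2^(1/3)*3^(1/6)*a*(3*2^(1/3)/(18 + sqrt(330))^(1/3) + 3^(2/3)*(18 + sqrt(330))^(1/3))/12) + C3*exp(-6^(1/3)*a*(-(18 + sqrt(330))^(1/3) + 6^(1/3)/(18 + sqrt(330))^(1/3))/6) - a^2 - 2*a - k/4 - 1


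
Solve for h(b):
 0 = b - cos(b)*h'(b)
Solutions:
 h(b) = C1 + Integral(b/cos(b), b)


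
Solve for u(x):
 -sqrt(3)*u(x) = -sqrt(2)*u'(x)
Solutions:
 u(x) = C1*exp(sqrt(6)*x/2)


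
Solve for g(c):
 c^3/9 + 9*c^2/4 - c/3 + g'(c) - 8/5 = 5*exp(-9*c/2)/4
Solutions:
 g(c) = C1 - c^4/36 - 3*c^3/4 + c^2/6 + 8*c/5 - 5*exp(-9*c/2)/18


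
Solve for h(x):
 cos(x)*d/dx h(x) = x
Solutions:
 h(x) = C1 + Integral(x/cos(x), x)


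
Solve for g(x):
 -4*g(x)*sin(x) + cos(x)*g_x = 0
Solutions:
 g(x) = C1/cos(x)^4


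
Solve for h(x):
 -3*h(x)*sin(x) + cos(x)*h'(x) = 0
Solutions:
 h(x) = C1/cos(x)^3


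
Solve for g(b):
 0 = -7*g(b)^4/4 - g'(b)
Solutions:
 g(b) = 2^(2/3)*(1/(C1 + 21*b))^(1/3)
 g(b) = (-6^(2/3) - 3*2^(2/3)*3^(1/6)*I)*(1/(C1 + 7*b))^(1/3)/6
 g(b) = (-6^(2/3) + 3*2^(2/3)*3^(1/6)*I)*(1/(C1 + 7*b))^(1/3)/6


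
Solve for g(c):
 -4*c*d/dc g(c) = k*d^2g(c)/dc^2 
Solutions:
 g(c) = C1 + C2*sqrt(k)*erf(sqrt(2)*c*sqrt(1/k))


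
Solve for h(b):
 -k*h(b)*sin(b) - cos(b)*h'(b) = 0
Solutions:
 h(b) = C1*exp(k*log(cos(b)))


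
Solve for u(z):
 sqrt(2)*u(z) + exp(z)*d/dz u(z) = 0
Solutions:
 u(z) = C1*exp(sqrt(2)*exp(-z))


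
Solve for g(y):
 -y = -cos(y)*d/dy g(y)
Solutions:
 g(y) = C1 + Integral(y/cos(y), y)


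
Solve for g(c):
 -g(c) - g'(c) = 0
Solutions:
 g(c) = C1*exp(-c)


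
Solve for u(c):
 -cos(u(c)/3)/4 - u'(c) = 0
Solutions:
 c/4 - 3*log(sin(u(c)/3) - 1)/2 + 3*log(sin(u(c)/3) + 1)/2 = C1


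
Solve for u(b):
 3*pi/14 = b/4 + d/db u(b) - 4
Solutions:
 u(b) = C1 - b^2/8 + 3*pi*b/14 + 4*b


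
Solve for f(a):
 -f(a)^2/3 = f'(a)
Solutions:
 f(a) = 3/(C1 + a)


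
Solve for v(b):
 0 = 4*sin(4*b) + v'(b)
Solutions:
 v(b) = C1 + cos(4*b)


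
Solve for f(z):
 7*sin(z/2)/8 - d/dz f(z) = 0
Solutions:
 f(z) = C1 - 7*cos(z/2)/4


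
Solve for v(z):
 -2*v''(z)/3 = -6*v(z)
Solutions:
 v(z) = C1*exp(-3*z) + C2*exp(3*z)


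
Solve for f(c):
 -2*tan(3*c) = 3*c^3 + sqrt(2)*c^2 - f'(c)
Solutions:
 f(c) = C1 + 3*c^4/4 + sqrt(2)*c^3/3 - 2*log(cos(3*c))/3


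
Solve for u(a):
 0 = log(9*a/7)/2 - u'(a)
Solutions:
 u(a) = C1 + a*log(a)/2 - a*log(7)/2 - a/2 + a*log(3)


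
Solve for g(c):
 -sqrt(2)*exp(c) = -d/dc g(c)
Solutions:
 g(c) = C1 + sqrt(2)*exp(c)


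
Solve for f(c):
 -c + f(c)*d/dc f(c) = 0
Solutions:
 f(c) = -sqrt(C1 + c^2)
 f(c) = sqrt(C1 + c^2)


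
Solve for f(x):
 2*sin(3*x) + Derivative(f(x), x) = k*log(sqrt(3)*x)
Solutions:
 f(x) = C1 + k*x*(log(x) - 1) + k*x*log(3)/2 + 2*cos(3*x)/3


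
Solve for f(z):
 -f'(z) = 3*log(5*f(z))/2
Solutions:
 2*Integral(1/(log(_y) + log(5)), (_y, f(z)))/3 = C1 - z


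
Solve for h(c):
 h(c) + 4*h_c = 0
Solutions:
 h(c) = C1*exp(-c/4)


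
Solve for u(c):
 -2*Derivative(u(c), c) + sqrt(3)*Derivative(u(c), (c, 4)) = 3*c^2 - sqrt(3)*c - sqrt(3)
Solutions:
 u(c) = C1 + C4*exp(2^(1/3)*3^(5/6)*c/3) - c^3/2 + sqrt(3)*c^2/4 + sqrt(3)*c/2 + (C2*sin(6^(1/3)*c/2) + C3*cos(6^(1/3)*c/2))*exp(-2^(1/3)*3^(5/6)*c/6)


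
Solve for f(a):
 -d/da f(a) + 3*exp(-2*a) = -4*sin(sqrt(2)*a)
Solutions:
 f(a) = C1 - 2*sqrt(2)*cos(sqrt(2)*a) - 3*exp(-2*a)/2


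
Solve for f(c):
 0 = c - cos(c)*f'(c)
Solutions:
 f(c) = C1 + Integral(c/cos(c), c)


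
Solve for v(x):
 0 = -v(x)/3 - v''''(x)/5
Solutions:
 v(x) = (C1*sin(sqrt(2)*3^(3/4)*5^(1/4)*x/6) + C2*cos(sqrt(2)*3^(3/4)*5^(1/4)*x/6))*exp(-sqrt(2)*3^(3/4)*5^(1/4)*x/6) + (C3*sin(sqrt(2)*3^(3/4)*5^(1/4)*x/6) + C4*cos(sqrt(2)*3^(3/4)*5^(1/4)*x/6))*exp(sqrt(2)*3^(3/4)*5^(1/4)*x/6)


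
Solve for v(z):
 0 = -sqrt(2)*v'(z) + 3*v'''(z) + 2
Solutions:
 v(z) = C1 + C2*exp(-2^(1/4)*sqrt(3)*z/3) + C3*exp(2^(1/4)*sqrt(3)*z/3) + sqrt(2)*z


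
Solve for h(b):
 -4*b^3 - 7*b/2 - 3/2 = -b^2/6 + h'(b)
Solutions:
 h(b) = C1 - b^4 + b^3/18 - 7*b^2/4 - 3*b/2


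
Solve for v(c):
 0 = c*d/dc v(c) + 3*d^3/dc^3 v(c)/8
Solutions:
 v(c) = C1 + Integral(C2*airyai(-2*3^(2/3)*c/3) + C3*airybi(-2*3^(2/3)*c/3), c)


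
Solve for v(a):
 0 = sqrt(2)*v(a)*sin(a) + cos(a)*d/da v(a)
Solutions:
 v(a) = C1*cos(a)^(sqrt(2))


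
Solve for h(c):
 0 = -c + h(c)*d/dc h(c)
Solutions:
 h(c) = -sqrt(C1 + c^2)
 h(c) = sqrt(C1 + c^2)


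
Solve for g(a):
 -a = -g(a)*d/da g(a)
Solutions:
 g(a) = -sqrt(C1 + a^2)
 g(a) = sqrt(C1 + a^2)


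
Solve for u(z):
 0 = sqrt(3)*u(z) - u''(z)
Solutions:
 u(z) = C1*exp(-3^(1/4)*z) + C2*exp(3^(1/4)*z)


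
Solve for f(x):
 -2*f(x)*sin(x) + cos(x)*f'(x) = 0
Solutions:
 f(x) = C1/cos(x)^2


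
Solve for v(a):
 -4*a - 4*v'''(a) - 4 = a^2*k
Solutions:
 v(a) = C1 + C2*a + C3*a^2 - a^5*k/240 - a^4/24 - a^3/6


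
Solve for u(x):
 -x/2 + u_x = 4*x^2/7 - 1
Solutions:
 u(x) = C1 + 4*x^3/21 + x^2/4 - x


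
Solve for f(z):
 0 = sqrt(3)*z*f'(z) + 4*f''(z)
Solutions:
 f(z) = C1 + C2*erf(sqrt(2)*3^(1/4)*z/4)


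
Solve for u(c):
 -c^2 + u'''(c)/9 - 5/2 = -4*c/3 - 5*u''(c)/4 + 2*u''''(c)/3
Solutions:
 u(c) = C1 + C2*c + C3*exp(c*(1 - sqrt(271))/12) + C4*exp(c*(1 + sqrt(271))/12) + c^4/15 - 136*c^3/675 + 14989*c^2/10125


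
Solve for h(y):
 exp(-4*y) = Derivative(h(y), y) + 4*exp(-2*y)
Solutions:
 h(y) = C1 + 2*exp(-2*y) - exp(-4*y)/4


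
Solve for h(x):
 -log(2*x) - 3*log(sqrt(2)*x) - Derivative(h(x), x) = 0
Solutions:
 h(x) = C1 - 4*x*log(x) - 5*x*log(2)/2 + 4*x


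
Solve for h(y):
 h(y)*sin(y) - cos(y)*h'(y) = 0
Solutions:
 h(y) = C1/cos(y)


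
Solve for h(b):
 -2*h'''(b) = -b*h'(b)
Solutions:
 h(b) = C1 + Integral(C2*airyai(2^(2/3)*b/2) + C3*airybi(2^(2/3)*b/2), b)


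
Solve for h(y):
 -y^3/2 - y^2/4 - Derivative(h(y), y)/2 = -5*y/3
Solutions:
 h(y) = C1 - y^4/4 - y^3/6 + 5*y^2/3


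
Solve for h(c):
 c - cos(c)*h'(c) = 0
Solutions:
 h(c) = C1 + Integral(c/cos(c), c)


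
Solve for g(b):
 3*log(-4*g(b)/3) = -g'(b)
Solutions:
 Integral(1/(log(-_y) - log(3) + 2*log(2)), (_y, g(b)))/3 = C1 - b


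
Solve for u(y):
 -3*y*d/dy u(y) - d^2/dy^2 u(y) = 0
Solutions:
 u(y) = C1 + C2*erf(sqrt(6)*y/2)


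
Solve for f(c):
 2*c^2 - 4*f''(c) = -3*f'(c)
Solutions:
 f(c) = C1 + C2*exp(3*c/4) - 2*c^3/9 - 8*c^2/9 - 64*c/27


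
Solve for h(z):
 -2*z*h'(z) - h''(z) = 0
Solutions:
 h(z) = C1 + C2*erf(z)


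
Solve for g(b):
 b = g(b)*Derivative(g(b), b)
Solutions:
 g(b) = -sqrt(C1 + b^2)
 g(b) = sqrt(C1 + b^2)


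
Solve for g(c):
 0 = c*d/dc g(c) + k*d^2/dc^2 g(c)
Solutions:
 g(c) = C1 + C2*sqrt(k)*erf(sqrt(2)*c*sqrt(1/k)/2)


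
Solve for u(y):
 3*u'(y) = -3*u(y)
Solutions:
 u(y) = C1*exp(-y)


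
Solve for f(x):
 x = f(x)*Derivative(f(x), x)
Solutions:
 f(x) = -sqrt(C1 + x^2)
 f(x) = sqrt(C1 + x^2)


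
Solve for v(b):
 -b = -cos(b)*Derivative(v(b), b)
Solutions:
 v(b) = C1 + Integral(b/cos(b), b)


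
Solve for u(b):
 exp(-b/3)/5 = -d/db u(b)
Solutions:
 u(b) = C1 + 3*exp(-b/3)/5


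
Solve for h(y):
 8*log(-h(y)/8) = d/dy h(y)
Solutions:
 -Integral(1/(log(-_y) - 3*log(2)), (_y, h(y)))/8 = C1 - y


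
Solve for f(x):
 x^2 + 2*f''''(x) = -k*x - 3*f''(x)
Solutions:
 f(x) = C1 + C2*x + C3*sin(sqrt(6)*x/2) + C4*cos(sqrt(6)*x/2) - k*x^3/18 - x^4/36 + 2*x^2/9


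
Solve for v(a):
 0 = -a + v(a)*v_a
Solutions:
 v(a) = -sqrt(C1 + a^2)
 v(a) = sqrt(C1 + a^2)


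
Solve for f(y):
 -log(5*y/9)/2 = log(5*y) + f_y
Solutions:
 f(y) = C1 - 3*y*log(y)/2 - 3*y*log(5)/2 + y*log(3) + 3*y/2


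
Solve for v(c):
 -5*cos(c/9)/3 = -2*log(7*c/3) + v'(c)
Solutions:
 v(c) = C1 + 2*c*log(c) - 2*c*log(3) - 2*c + 2*c*log(7) - 15*sin(c/9)


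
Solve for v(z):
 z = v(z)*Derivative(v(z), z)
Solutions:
 v(z) = -sqrt(C1 + z^2)
 v(z) = sqrt(C1 + z^2)


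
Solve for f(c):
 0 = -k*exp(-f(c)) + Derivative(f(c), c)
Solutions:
 f(c) = log(C1 + c*k)


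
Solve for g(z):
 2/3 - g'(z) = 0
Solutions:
 g(z) = C1 + 2*z/3


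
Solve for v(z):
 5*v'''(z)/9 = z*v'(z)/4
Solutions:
 v(z) = C1 + Integral(C2*airyai(3^(2/3)*50^(1/3)*z/10) + C3*airybi(3^(2/3)*50^(1/3)*z/10), z)


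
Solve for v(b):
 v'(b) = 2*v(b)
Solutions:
 v(b) = C1*exp(2*b)


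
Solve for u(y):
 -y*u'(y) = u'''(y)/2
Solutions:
 u(y) = C1 + Integral(C2*airyai(-2^(1/3)*y) + C3*airybi(-2^(1/3)*y), y)


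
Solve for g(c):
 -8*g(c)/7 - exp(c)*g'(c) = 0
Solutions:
 g(c) = C1*exp(8*exp(-c)/7)


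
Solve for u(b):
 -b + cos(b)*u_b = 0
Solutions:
 u(b) = C1 + Integral(b/cos(b), b)


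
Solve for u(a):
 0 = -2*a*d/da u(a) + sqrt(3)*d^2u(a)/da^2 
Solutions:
 u(a) = C1 + C2*erfi(3^(3/4)*a/3)


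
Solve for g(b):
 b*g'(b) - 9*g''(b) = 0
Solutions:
 g(b) = C1 + C2*erfi(sqrt(2)*b/6)


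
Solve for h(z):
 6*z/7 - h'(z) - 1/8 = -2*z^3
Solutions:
 h(z) = C1 + z^4/2 + 3*z^2/7 - z/8


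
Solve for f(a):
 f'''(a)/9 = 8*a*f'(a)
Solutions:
 f(a) = C1 + Integral(C2*airyai(2*3^(2/3)*a) + C3*airybi(2*3^(2/3)*a), a)


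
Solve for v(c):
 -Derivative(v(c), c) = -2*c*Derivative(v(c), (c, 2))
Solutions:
 v(c) = C1 + C2*c^(3/2)


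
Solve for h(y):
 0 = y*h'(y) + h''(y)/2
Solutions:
 h(y) = C1 + C2*erf(y)


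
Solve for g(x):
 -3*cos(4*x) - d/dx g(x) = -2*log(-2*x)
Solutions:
 g(x) = C1 + 2*x*log(-x) - 2*x + 2*x*log(2) - 3*sin(4*x)/4


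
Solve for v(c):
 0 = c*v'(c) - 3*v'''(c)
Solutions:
 v(c) = C1 + Integral(C2*airyai(3^(2/3)*c/3) + C3*airybi(3^(2/3)*c/3), c)


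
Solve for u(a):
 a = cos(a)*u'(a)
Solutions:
 u(a) = C1 + Integral(a/cos(a), a)


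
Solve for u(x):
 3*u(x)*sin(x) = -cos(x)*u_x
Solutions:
 u(x) = C1*cos(x)^3


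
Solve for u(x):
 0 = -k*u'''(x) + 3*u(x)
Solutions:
 u(x) = C1*exp(3^(1/3)*x*(1/k)^(1/3)) + C2*exp(x*(-3^(1/3) + 3^(5/6)*I)*(1/k)^(1/3)/2) + C3*exp(-x*(3^(1/3) + 3^(5/6)*I)*(1/k)^(1/3)/2)


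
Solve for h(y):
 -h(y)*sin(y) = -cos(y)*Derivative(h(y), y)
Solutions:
 h(y) = C1/cos(y)


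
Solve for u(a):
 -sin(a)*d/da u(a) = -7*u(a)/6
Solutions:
 u(a) = C1*(cos(a) - 1)^(7/12)/(cos(a) + 1)^(7/12)


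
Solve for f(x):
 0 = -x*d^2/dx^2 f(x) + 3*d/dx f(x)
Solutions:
 f(x) = C1 + C2*x^4


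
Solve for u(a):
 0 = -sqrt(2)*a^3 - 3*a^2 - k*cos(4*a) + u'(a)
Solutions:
 u(a) = C1 + sqrt(2)*a^4/4 + a^3 + k*sin(4*a)/4


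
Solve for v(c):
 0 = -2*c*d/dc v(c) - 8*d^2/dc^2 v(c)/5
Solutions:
 v(c) = C1 + C2*erf(sqrt(10)*c/4)


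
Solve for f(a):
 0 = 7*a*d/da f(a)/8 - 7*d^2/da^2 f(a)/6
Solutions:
 f(a) = C1 + C2*erfi(sqrt(6)*a/4)


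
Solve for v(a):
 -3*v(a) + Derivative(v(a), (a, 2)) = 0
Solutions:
 v(a) = C1*exp(-sqrt(3)*a) + C2*exp(sqrt(3)*a)


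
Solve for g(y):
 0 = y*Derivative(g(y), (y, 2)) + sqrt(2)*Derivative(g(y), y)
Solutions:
 g(y) = C1 + C2*y^(1 - sqrt(2))


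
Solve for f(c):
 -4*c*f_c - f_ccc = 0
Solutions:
 f(c) = C1 + Integral(C2*airyai(-2^(2/3)*c) + C3*airybi(-2^(2/3)*c), c)


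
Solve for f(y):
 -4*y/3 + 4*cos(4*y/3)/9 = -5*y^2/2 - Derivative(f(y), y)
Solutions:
 f(y) = C1 - 5*y^3/6 + 2*y^2/3 - sin(4*y/3)/3


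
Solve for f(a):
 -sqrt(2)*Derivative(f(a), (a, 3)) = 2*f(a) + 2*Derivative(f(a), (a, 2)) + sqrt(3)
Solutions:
 f(a) = C1*exp(a*(-4*sqrt(2) + 4*2^(1/3)/(3*sqrt(210) + 31*sqrt(2))^(1/3) + 2^(2/3)*(3*sqrt(210) + 31*sqrt(2))^(1/3))/12)*sin(2^(1/3)*sqrt(3)*a*(-2^(1/3)*(3*sqrt(210) + 31*sqrt(2))^(1/3) + 4/(3*sqrt(210) + 31*sqrt(2))^(1/3))/12) + C2*exp(a*(-4*sqrt(2) + 4*2^(1/3)/(3*sqrt(210) + 31*sqrt(2))^(1/3) + 2^(2/3)*(3*sqrt(210) + 31*sqrt(2))^(1/3))/12)*cos(2^(1/3)*sqrt(3)*a*(-2^(1/3)*(3*sqrt(210) + 31*sqrt(2))^(1/3) + 4/(3*sqrt(210) + 31*sqrt(2))^(1/3))/12) + C3*exp(-a*(4*2^(1/3)/(3*sqrt(210) + 31*sqrt(2))^(1/3) + 2*sqrt(2) + 2^(2/3)*(3*sqrt(210) + 31*sqrt(2))^(1/3))/6) - sqrt(3)/2


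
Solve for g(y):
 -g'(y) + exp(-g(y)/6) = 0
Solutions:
 g(y) = 6*log(C1 + y/6)


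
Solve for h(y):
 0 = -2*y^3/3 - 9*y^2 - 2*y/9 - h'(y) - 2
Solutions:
 h(y) = C1 - y^4/6 - 3*y^3 - y^2/9 - 2*y


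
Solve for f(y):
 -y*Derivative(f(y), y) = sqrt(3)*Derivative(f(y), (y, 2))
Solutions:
 f(y) = C1 + C2*erf(sqrt(2)*3^(3/4)*y/6)


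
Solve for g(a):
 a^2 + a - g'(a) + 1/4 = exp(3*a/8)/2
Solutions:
 g(a) = C1 + a^3/3 + a^2/2 + a/4 - 4*exp(3*a/8)/3


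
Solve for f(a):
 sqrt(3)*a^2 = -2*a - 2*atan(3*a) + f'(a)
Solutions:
 f(a) = C1 + sqrt(3)*a^3/3 + a^2 + 2*a*atan(3*a) - log(9*a^2 + 1)/3


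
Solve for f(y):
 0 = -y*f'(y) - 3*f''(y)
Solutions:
 f(y) = C1 + C2*erf(sqrt(6)*y/6)


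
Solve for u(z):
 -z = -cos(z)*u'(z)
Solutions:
 u(z) = C1 + Integral(z/cos(z), z)


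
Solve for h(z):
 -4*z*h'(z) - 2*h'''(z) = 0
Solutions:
 h(z) = C1 + Integral(C2*airyai(-2^(1/3)*z) + C3*airybi(-2^(1/3)*z), z)


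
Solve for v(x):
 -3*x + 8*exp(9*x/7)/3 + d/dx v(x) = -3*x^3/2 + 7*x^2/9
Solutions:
 v(x) = C1 - 3*x^4/8 + 7*x^3/27 + 3*x^2/2 - 56*exp(9*x/7)/27


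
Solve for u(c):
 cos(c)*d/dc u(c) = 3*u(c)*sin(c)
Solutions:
 u(c) = C1/cos(c)^3


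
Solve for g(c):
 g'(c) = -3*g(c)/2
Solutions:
 g(c) = C1*exp(-3*c/2)


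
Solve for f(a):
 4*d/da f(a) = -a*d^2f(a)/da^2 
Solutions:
 f(a) = C1 + C2/a^3


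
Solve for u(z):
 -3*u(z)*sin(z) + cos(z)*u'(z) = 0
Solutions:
 u(z) = C1/cos(z)^3


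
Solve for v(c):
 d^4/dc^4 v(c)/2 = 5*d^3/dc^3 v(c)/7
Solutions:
 v(c) = C1 + C2*c + C3*c^2 + C4*exp(10*c/7)


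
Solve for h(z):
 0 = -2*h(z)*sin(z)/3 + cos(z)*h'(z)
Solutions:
 h(z) = C1/cos(z)^(2/3)


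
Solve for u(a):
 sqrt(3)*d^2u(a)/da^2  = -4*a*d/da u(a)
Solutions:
 u(a) = C1 + C2*erf(sqrt(2)*3^(3/4)*a/3)


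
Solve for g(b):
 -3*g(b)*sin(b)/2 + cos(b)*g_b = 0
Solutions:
 g(b) = C1/cos(b)^(3/2)


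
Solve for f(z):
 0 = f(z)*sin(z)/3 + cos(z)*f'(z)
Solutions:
 f(z) = C1*cos(z)^(1/3)


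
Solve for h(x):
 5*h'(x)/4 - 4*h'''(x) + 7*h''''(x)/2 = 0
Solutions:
 h(x) = C1 + C2*exp(x*(128*2^(2/3)/(21*sqrt(37785) + 4567)^(1/3) + 2^(1/3)*(21*sqrt(37785) + 4567)^(1/3) + 32)/84)*sin(2^(1/3)*sqrt(3)*x*(-(21*sqrt(37785) + 4567)^(1/3) + 128*2^(1/3)/(21*sqrt(37785) + 4567)^(1/3))/84) + C3*exp(x*(128*2^(2/3)/(21*sqrt(37785) + 4567)^(1/3) + 2^(1/3)*(21*sqrt(37785) + 4567)^(1/3) + 32)/84)*cos(2^(1/3)*sqrt(3)*x*(-(21*sqrt(37785) + 4567)^(1/3) + 128*2^(1/3)/(21*sqrt(37785) + 4567)^(1/3))/84) + C4*exp(x*(-2^(1/3)*(21*sqrt(37785) + 4567)^(1/3) - 128*2^(2/3)/(21*sqrt(37785) + 4567)^(1/3) + 16)/42)


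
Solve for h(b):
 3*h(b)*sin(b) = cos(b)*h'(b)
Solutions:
 h(b) = C1/cos(b)^3


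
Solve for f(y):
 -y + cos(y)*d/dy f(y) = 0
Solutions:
 f(y) = C1 + Integral(y/cos(y), y)


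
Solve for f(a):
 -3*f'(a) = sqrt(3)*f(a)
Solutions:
 f(a) = C1*exp(-sqrt(3)*a/3)


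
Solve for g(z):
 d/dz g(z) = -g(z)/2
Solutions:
 g(z) = C1*exp(-z/2)


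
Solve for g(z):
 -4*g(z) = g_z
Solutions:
 g(z) = C1*exp(-4*z)


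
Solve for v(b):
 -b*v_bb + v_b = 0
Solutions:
 v(b) = C1 + C2*b^2


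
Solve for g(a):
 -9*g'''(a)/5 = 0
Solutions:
 g(a) = C1 + C2*a + C3*a^2


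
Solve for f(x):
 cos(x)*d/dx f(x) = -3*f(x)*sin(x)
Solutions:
 f(x) = C1*cos(x)^3


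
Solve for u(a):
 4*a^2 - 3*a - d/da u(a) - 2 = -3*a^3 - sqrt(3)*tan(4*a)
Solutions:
 u(a) = C1 + 3*a^4/4 + 4*a^3/3 - 3*a^2/2 - 2*a - sqrt(3)*log(cos(4*a))/4


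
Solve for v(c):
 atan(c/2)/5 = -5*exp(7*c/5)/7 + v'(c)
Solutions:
 v(c) = C1 + c*atan(c/2)/5 + 25*exp(7*c/5)/49 - log(c^2 + 4)/5


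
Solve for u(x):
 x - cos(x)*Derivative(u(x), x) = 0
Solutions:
 u(x) = C1 + Integral(x/cos(x), x)


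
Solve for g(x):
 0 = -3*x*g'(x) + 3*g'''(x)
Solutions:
 g(x) = C1 + Integral(C2*airyai(x) + C3*airybi(x), x)


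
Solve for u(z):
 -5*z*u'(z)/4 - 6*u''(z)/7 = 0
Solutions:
 u(z) = C1 + C2*erf(sqrt(105)*z/12)


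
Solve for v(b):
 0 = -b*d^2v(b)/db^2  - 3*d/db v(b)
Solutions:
 v(b) = C1 + C2/b^2


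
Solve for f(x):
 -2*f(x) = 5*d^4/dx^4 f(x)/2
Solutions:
 f(x) = (C1*sin(5^(3/4)*x/5) + C2*cos(5^(3/4)*x/5))*exp(-5^(3/4)*x/5) + (C3*sin(5^(3/4)*x/5) + C4*cos(5^(3/4)*x/5))*exp(5^(3/4)*x/5)


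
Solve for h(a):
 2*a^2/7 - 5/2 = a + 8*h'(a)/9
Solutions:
 h(a) = C1 + 3*a^3/28 - 9*a^2/16 - 45*a/16


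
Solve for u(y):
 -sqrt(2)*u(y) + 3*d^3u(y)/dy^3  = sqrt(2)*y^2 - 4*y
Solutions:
 u(y) = C3*exp(2^(1/6)*3^(2/3)*y/3) - y^2 + 2*sqrt(2)*y + (C1*sin(6^(1/6)*y/2) + C2*cos(6^(1/6)*y/2))*exp(-2^(1/6)*3^(2/3)*y/6)


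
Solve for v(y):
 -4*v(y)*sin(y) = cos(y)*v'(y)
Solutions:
 v(y) = C1*cos(y)^4


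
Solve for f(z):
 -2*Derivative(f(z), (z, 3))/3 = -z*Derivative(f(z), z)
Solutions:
 f(z) = C1 + Integral(C2*airyai(2^(2/3)*3^(1/3)*z/2) + C3*airybi(2^(2/3)*3^(1/3)*z/2), z)


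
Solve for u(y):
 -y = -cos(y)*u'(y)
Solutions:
 u(y) = C1 + Integral(y/cos(y), y)


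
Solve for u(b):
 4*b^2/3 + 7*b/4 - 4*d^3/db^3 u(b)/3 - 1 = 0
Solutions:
 u(b) = C1 + C2*b + C3*b^2 + b^5/60 + 7*b^4/128 - b^3/8


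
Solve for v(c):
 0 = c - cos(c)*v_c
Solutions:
 v(c) = C1 + Integral(c/cos(c), c)


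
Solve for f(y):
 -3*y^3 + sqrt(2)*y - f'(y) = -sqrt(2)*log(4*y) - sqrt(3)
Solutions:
 f(y) = C1 - 3*y^4/4 + sqrt(2)*y^2/2 + sqrt(2)*y*log(y) - sqrt(2)*y + sqrt(3)*y + 2*sqrt(2)*y*log(2)


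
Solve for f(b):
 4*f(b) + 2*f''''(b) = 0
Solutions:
 f(b) = (C1*sin(2^(3/4)*b/2) + C2*cos(2^(3/4)*b/2))*exp(-2^(3/4)*b/2) + (C3*sin(2^(3/4)*b/2) + C4*cos(2^(3/4)*b/2))*exp(2^(3/4)*b/2)


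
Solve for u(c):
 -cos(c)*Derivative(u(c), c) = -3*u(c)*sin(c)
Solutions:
 u(c) = C1/cos(c)^3


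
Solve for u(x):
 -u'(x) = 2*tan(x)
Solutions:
 u(x) = C1 + 2*log(cos(x))


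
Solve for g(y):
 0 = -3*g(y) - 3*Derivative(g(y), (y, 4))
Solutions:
 g(y) = (C1*sin(sqrt(2)*y/2) + C2*cos(sqrt(2)*y/2))*exp(-sqrt(2)*y/2) + (C3*sin(sqrt(2)*y/2) + C4*cos(sqrt(2)*y/2))*exp(sqrt(2)*y/2)


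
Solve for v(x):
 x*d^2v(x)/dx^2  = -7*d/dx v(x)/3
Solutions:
 v(x) = C1 + C2/x^(4/3)


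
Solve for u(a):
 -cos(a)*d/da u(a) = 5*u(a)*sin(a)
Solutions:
 u(a) = C1*cos(a)^5


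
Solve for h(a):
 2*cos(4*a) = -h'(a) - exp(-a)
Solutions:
 h(a) = C1 - sin(4*a)/2 + exp(-a)


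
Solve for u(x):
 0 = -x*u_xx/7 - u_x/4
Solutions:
 u(x) = C1 + C2/x^(3/4)


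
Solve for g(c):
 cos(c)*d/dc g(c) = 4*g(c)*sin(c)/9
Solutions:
 g(c) = C1/cos(c)^(4/9)


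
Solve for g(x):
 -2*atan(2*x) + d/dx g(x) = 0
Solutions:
 g(x) = C1 + 2*x*atan(2*x) - log(4*x^2 + 1)/2
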